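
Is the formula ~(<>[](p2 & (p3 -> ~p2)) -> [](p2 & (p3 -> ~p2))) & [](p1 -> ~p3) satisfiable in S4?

1. ~(<>[](p2 & (p3 -> ~p2)) -> [](p2 & (p3 -> ~p2))) & [](p1 -> ~p3), w0
2. ~(<>[](p2 & (p3 -> ~p2)) -> [](p2 & (p3 -> ~p2))), w0
3. [](p1 -> ~p3), w0
4. <>[](p2 & (p3 -> ~p2)), w0
5. ~[](p2 & (p3 -> ~p2)), w0
6. p1 -> ~p3, w0
7. ~p3, w0
8. [](p2 & (p3 -> ~p2)), w1
9. p1 -> ~p3, w1
10. p2 & (p3 -> ~p2), w1
11. p2, w1
12. p3 -> ~p2, w1
13. ~p3, w1
14. ~(p2 & (p3 -> ~p2)), w2
15. p1 -> ~p3, w2
16. ~(p3 -> ~p2), w2
17. p3, w2
18. p2, w2
19. ~p1, w2
Accessibility: w0Rw0, w0Rw1, w0Rw2, w1Rw1, w2Rw2

Satisfiable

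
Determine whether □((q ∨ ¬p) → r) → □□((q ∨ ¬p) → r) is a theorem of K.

Invalid (countermodel exists)

Tableau for the negation ¬(□((q ∨ ¬p) → r) → □□((q ∨ ¬p) → r)):
1. ¬(□((q ∨ ¬p) → r) → □□((q ∨ ¬p) → r)), w0
2. □((q ∨ ¬p) → r), w0
3. ¬□□((q ∨ ¬p) → r), w0
4. ¬□((q ∨ ¬p) → r), w1
5. (q ∨ ¬p) → r, w1
6. r, w1
7. ¬((q ∨ ¬p) → r), w2
8. q ∨ ¬p, w2
9. ¬r, w2
10. ¬p, w2
Accessibility: w0Rw1, w1Rw2
The negation has an open branch (countermodel exists).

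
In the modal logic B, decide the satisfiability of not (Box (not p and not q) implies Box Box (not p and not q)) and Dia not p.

1. not (Box (not p and not q) implies Box Box (not p and not q)) and Dia not p, 0
2. not (Box (not p and not q) implies Box Box (not p and not q)), 0   [and-rule on 1]
3. Dia not p, 0   [and-rule on 1]
4. Box (not p and not q), 0   [neg-implies-rule on 2]
5. not Box Box (not p and not q), 0   [neg-implies-rule on 2]
6. not p and not q, 0   [Box-rule on 4 via 0R0]
7. not p, 0   [and-rule on 6]
8. not q, 0   [and-rule on 6]
9. not p, 1   [Dia-rule on 3: fresh world 1, 0R1]
10. not p and not q, 1   [Box-rule on 4 via 0R1]
11. not q, 1   [and-rule on 10]
12. not Box (not p and not q), 2   [neg-Box-rule on 5: fresh world 2, 0R2]
13. not p and not q, 2   [Box-rule on 4 via 0R2]
14. not p, 2   [and-rule on 13]
15. not q, 2   [and-rule on 13]
16. not (not p and not q), 3   [neg-Box-rule on 12: fresh world 3, 2R3]
17. q, 3   [neg-and-rule on 16 (branches; this branch)]
Accessibility: 0R0, 0R1, 0R2, 1R0, 1R1, 2R0, 2R2, 2R3, 3R2, 3R3

Satisfiable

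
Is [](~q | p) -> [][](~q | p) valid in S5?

Tableau for the negation ~([](~q | p) -> [][](~q | p)):
1. ~([](~q | p) -> [][](~q | p)), u
2. [](~q | p), u
3. ~[][](~q | p), u
4. ~q | p, u
5. p, u
6. ~[](~q | p), v
7. ~q | p, v
8. p, v
9. ~(~q | p), w
10. q, w
11. ~p, w
12. ~q | p, w
13. p, w
Accessibility: uRu, uRv, uRw, vRu, vRv, vRw, wRu, wRv, wRw
Branch closes: p and ~p both at w.
All branches of the negation close; one closing branch shown above.

Valid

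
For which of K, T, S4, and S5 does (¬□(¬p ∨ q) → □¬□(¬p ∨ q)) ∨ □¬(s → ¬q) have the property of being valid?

S4-tableau for the negation ¬((¬□(¬p ∨ q) → □¬□(¬p ∨ q)) ∨ □¬(s → ¬q)):
1. ¬((¬□(¬p ∨ q) → □¬□(¬p ∨ q)) ∨ □¬(s → ¬q)), u
2. ¬(¬□(¬p ∨ q) → □¬□(¬p ∨ q)), u   [¬∨-rule on 1]
3. ¬□¬(s → ¬q), u   [¬∨-rule on 1]
4. ¬□(¬p ∨ q), u   [¬→-rule on 2]
5. ¬□¬□(¬p ∨ q), u   [¬→-rule on 2]
6. s → ¬q, v   [¬□-rule on 3: fresh world v, uRv]
7. ¬q, v   [→-rule on 6 (branches; this branch)]
8. ¬(¬p ∨ q), w   [¬□-rule on 4: fresh world w, uRw]
9. p, w   [¬∨-rule on 8]
10. ¬q, w   [¬∨-rule on 8]
11. □(¬p ∨ q), x   [¬□-rule on 5: fresh world x, uRx]
12. ¬p ∨ q, x   [□-rule on 11 via xRx]
13. q, x   [∨-rule on 12 (branches; this branch)]
Accessibility: uRu, uRv, uRw, uRx, vRv, wRw, xRx
Complete open branch: countermodel on an S4-frame, so not valid in S4, nor in K, T (the same frame is also a K-frame and a T-frame).
S5-tableau for the negation ¬((¬□(¬p ∨ q) → □¬□(¬p ∨ q)) ∨ □¬(s → ¬q)):
1. ¬((¬□(¬p ∨ q) → □¬□(¬p ∨ q)) ∨ □¬(s → ¬q)), u
2. ¬(¬□(¬p ∨ q) → □¬□(¬p ∨ q)), u   [¬∨-rule on 1]
3. ¬□¬(s → ¬q), u   [¬∨-rule on 1]
4. ¬□(¬p ∨ q), u   [¬→-rule on 2]
5. ¬□¬□(¬p ∨ q), u   [¬→-rule on 2]
6. s → ¬q, v   [¬□-rule on 3: fresh world v, uRv]
7. ¬q, v   [→-rule on 6 (branches; this branch)]
8. ¬(¬p ∨ q), w   [¬□-rule on 4: fresh world w, uRw]
9. p, w   [¬∨-rule on 8]
10. ¬q, w   [¬∨-rule on 8]
11. □(¬p ∨ q), x   [¬□-rule on 5: fresh world x, uRx]
12. ¬p ∨ q, u   [□-rule on 11 via xRu]
13. ¬p ∨ q, v   [□-rule on 11 via xRv]
14. ¬p ∨ q, w   [□-rule on 11 via xRw]
15. ¬p ∨ q, x   [□-rule on 11 via xRx]
16. q, u   [∨-rule on 12 (branches; this branch)]
17. ¬p, v   [∨-rule on 13 (branches; this branch)]
18. q, w   [∨-rule on 14 (branches; this branch)]
Accessibility: uRu, uRv, uRw, uRx, vRu, vRv, vRw, vRx, wRu, wRv, wRw, wRx, xRu, xRv, xRw, xRx
Branch closes: q and ¬q both at w.
Every branch closes (one shown): valid in S5.

S5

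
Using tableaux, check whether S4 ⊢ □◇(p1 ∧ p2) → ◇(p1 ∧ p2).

Tableau for the negation ¬(□◇(p1 ∧ p2) → ◇(p1 ∧ p2)):
1. ¬(□◇(p1 ∧ p2) → ◇(p1 ∧ p2)), w0
2. □◇(p1 ∧ p2), w0
3. ¬◇(p1 ∧ p2), w0
4. ◇(p1 ∧ p2), w0
5. ¬(p1 ∧ p2), w0
6. ¬p2, w0
7. p1 ∧ p2, w1
8. p1, w1
9. p2, w1
10. ◇(p1 ∧ p2), w1
11. ¬(p1 ∧ p2), w1
12. ¬p2, w1
Accessibility: w0Rw0, w0Rw1, w1Rw1
Branch closes: p2 and ¬p2 both at w1.
All branches of the negation close; one closing branch shown above.

Valid in S4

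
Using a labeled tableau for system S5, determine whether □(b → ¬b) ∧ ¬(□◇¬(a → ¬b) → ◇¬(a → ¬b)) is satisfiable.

No, unsatisfiable

1. □(b → ¬b) ∧ ¬(□◇¬(a → ¬b) → ◇¬(a → ¬b)), w0
2. □(b → ¬b), w0
3. ¬(□◇¬(a → ¬b) → ◇¬(a → ¬b)), w0
4. □◇¬(a → ¬b), w0
5. ¬◇¬(a → ¬b), w0
6. b → ¬b, w0
7. ◇¬(a → ¬b), w0
8. a → ¬b, w0
9. ¬b, w0
10. ¬(a → ¬b), w1
11. a, w1
12. b, w1
13. b → ¬b, w1
14. ◇¬(a → ¬b), w1
15. a → ¬b, w1
16. ¬b, w1
Accessibility: w0Rw0, w0Rw1, w1Rw0, w1Rw1
Branch closes: b and ¬b both at w1.
Every branch closes; the branch above is one of them.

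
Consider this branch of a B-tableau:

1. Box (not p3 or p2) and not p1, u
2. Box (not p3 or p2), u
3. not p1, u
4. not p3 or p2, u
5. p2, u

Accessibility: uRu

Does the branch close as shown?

No world carries both an atom and its negation.

Not closed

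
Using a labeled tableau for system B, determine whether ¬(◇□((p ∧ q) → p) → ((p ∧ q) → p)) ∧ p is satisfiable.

1. ¬(◇□((p ∧ q) → p) → ((p ∧ q) → p)) ∧ p, 0
2. ¬(◇□((p ∧ q) → p) → ((p ∧ q) → p)), 0
3. p, 0
4. ◇□((p ∧ q) → p), 0
5. ¬((p ∧ q) → p), 0
6. p ∧ q, 0
7. ¬p, 0
Accessibility: 0R0
Branch closes: p and ¬p both at 0.
Every branch closes; the branch above is one of them.

Unsatisfiable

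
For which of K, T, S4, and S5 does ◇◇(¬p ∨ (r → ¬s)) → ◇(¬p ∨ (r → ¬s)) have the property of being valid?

S4, S5

T-tableau for the negation ¬(◇◇(¬p ∨ (r → ¬s)) → ◇(¬p ∨ (r → ¬s))):
1. ¬(◇◇(¬p ∨ (r → ¬s)) → ◇(¬p ∨ (r → ¬s))), w0
2. ◇◇(¬p ∨ (r → ¬s)), w0
3. ¬◇(¬p ∨ (r → ¬s)), w0
4. ¬(¬p ∨ (r → ¬s)), w0
5. p, w0
6. ¬(r → ¬s), w0
7. r, w0
8. s, w0
9. ◇(¬p ∨ (r → ¬s)), w1
10. ¬(¬p ∨ (r → ¬s)), w1
11. p, w1
12. ¬(r → ¬s), w1
13. r, w1
14. s, w1
15. ¬p ∨ (r → ¬s), w2
16. r → ¬s, w2
17. ¬s, w2
Accessibility: w0Rw0, w0Rw1, w1Rw1, w1Rw2, w2Rw2
Complete open branch: countermodel on a T-frame, so not valid in T, nor in K (the same frame is also a K-frame).
S4-tableau for the negation ¬(◇◇(¬p ∨ (r → ¬s)) → ◇(¬p ∨ (r → ¬s))):
1. ¬(◇◇(¬p ∨ (r → ¬s)) → ◇(¬p ∨ (r → ¬s))), w0
2. ◇◇(¬p ∨ (r → ¬s)), w0
3. ¬◇(¬p ∨ (r → ¬s)), w0
4. ¬(¬p ∨ (r → ¬s)), w0
5. p, w0
6. ¬(r → ¬s), w0
7. r, w0
8. s, w0
9. ◇(¬p ∨ (r → ¬s)), w1
10. ¬(¬p ∨ (r → ¬s)), w1
11. p, w1
12. ¬(r → ¬s), w1
13. r, w1
14. s, w1
15. ¬p ∨ (r → ¬s), w2
16. ¬(¬p ∨ (r → ¬s)), w2
17. p, w2
18. ¬(r → ¬s), w2
19. r, w2
20. s, w2
21. r → ¬s, w2
22. ¬s, w2
Accessibility: w0Rw0, w0Rw1, w0Rw2, w1Rw1, w1Rw2, w2Rw2
Branch closes: s and ¬s both at w2.
Every branch closes (one shown): valid in S4, hence also in S5 (every theorem of S4 is a theorem of S5).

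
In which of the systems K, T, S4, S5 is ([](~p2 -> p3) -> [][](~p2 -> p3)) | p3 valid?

S4, S5

T-tableau for the negation ~(([](~p2 -> p3) -> [][](~p2 -> p3)) | p3):
1. ~(([](~p2 -> p3) -> [][](~p2 -> p3)) | p3), w0
2. ~([](~p2 -> p3) -> [][](~p2 -> p3)), w0
3. ~p3, w0
4. [](~p2 -> p3), w0
5. ~[][](~p2 -> p3), w0
6. ~p2 -> p3, w0
7. p2, w0
8. ~[](~p2 -> p3), w1
9. ~p2 -> p3, w1
10. p3, w1
11. ~(~p2 -> p3), w2
12. ~p2, w2
13. ~p3, w2
Accessibility: w0Rw0, w0Rw1, w1Rw1, w1Rw2, w2Rw2
Complete open branch: countermodel on a T-frame, so not valid in T, nor in K (the same frame is also a K-frame).
S4-tableau for the negation ~(([](~p2 -> p3) -> [][](~p2 -> p3)) | p3):
1. ~(([](~p2 -> p3) -> [][](~p2 -> p3)) | p3), w0
2. ~([](~p2 -> p3) -> [][](~p2 -> p3)), w0
3. ~p3, w0
4. [](~p2 -> p3), w0
5. ~[][](~p2 -> p3), w0
6. ~p2 -> p3, w0
7. p2, w0
8. ~[](~p2 -> p3), w1
9. ~p2 -> p3, w1
10. p3, w1
11. ~(~p2 -> p3), w2
12. ~p2, w2
13. ~p3, w2
14. ~p2 -> p3, w2
15. p3, w2
Accessibility: w0Rw0, w0Rw1, w0Rw2, w1Rw1, w1Rw2, w2Rw2
Branch closes: p3 and ~p3 both at w2.
Every branch closes (one shown): valid in S4, hence also in S5 (every theorem of S4 is a theorem of S5).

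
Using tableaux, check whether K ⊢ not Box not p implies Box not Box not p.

Tableau for the negation not (not Box not p implies Box not Box not p):
1. not (not Box not p implies Box not Box not p), 0
2. not Box not p, 0   [neg-implies-rule on 1]
3. not Box not Box not p, 0   [neg-implies-rule on 1]
4. p, 1   [neg-Box-rule on 2: fresh world 1, 0R1]
5. Box not p, 2   [neg-Box-rule on 3: fresh world 2, 0R2]
Accessibility: 0R1, 0R2
The negation has an open branch (countermodel exists).

Not valid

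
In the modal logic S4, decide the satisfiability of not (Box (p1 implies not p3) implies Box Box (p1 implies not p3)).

1. not (Box (p1 implies not p3) implies Box Box (p1 implies not p3)), w0
2. Box (p1 implies not p3), w0   [neg-implies-rule on 1]
3. not Box Box (p1 implies not p3), w0   [neg-implies-rule on 1]
4. p1 implies not p3, w0   [Box-rule on 2 via w0Rw0]
5. not p3, w0   [implies-rule on 4 (branches; this branch)]
6. not Box (p1 implies not p3), w1   [neg-Box-rule on 3: fresh world w1, w0Rw1]
7. p1 implies not p3, w1   [Box-rule on 2 via w0Rw1]
8. not p3, w1   [implies-rule on 7 (branches; this branch)]
9. not (p1 implies not p3), w2   [neg-Box-rule on 6: fresh world w2, w1Rw2]
10. p1, w2   [neg-implies-rule on 9]
11. p3, w2   [neg-implies-rule on 9]
12. p1 implies not p3, w2   [Box-rule on 2 via w0Rw2]
13. not p3, w2   [implies-rule on 12 (branches; this branch)]
Accessibility: w0Rw0, w0Rw1, w0Rw2, w1Rw1, w1Rw2, w2Rw2
Branch closes: p3 and not p3 both at w2.
(One branch shown.) All branches close.

Unsatisfiable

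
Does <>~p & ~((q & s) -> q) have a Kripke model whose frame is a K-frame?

Unsatisfiable (every branch closes)

1. <>~p & ~((q & s) -> q), w0
2. <>~p, w0
3. ~((q & s) -> q), w0
4. q & s, w0
5. ~q, w0
6. q, w0
7. s, w0
Branch closes: q and ~q both at w0.
All branches of the tableau close; one closing branch shown above.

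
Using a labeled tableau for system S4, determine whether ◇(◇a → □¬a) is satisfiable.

1. ◇(◇a → □¬a), w0
2. ◇a → □¬a, w1   [◇-rule on 1: fresh world w1, w0Rw1]
3. □¬a, w1   [→-rule on 2 (branches; this branch)]
4. ¬a, w1   [□-rule on 3 via w1Rw1]
Accessibility: w0Rw0, w0Rw1, w1Rw1

Yes, satisfiable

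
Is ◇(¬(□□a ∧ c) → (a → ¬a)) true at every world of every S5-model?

Invalid (countermodel exists)

Tableau for the negation ¬◇(¬(□□a ∧ c) → (a → ¬a)):
1. ¬◇(¬(□□a ∧ c) → (a → ¬a)), u
2. ¬(¬(□□a ∧ c) → (a → ¬a)), u   [¬◇-rule on 1 via uRu]
3. ¬(□□a ∧ c), u   [¬→-rule on 2]
4. ¬(a → ¬a), u   [¬→-rule on 2]
5. a, u   [¬→-rule on 4]
6. ¬c, u   [¬∧-rule on 3 (branches; this branch)]
Accessibility: uRu
The negation has an open branch (countermodel exists).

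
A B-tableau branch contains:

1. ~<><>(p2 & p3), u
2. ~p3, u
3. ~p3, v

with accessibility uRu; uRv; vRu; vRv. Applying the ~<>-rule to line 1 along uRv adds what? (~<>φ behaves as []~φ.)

~<>(p2 & p3), v

~<>φ behaves as []~φ: propagate the negated body to each accessible world.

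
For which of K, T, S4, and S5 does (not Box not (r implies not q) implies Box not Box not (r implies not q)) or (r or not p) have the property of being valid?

S5-tableau for the negation not ((not Box not (r implies not q) implies Box not Box not (r implies not q)) or (r or not p)):
1. not ((not Box not (r implies not q) implies Box not Box not (r implies not q)) or (r or not p)), w0
2. not (not Box not (r implies not q) implies Box not Box not (r implies not q)), w0   [neg-or-rule on 1]
3. not (r or not p), w0   [neg-or-rule on 1]
4. not Box not (r implies not q), w0   [neg-implies-rule on 2]
5. not Box not Box not (r implies not q), w0   [neg-implies-rule on 2]
6. not r, w0   [neg-or-rule on 3]
7. p, w0   [neg-or-rule on 3]
8. r implies not q, w1   [neg-Box-rule on 4: fresh world w1, w0Rw1]
9. not q, w1   [implies-rule on 8 (branches; this branch)]
10. Box not (r implies not q), w2   [neg-Box-rule on 5: fresh world w2, w0Rw2]
11. not (r implies not q), w0   [Box-rule on 10 via w2Rw0]
12. r, w0   [neg-implies-rule on 11]
13. q, w0   [neg-implies-rule on 11]
Accessibility: w0Rw0, w0Rw1, w0Rw2, w1Rw0, w1Rw1, w1Rw2, w2Rw0, w2Rw1, w2Rw2
Branch closes: r and not r both at w0.
Every branch closes (one shown): valid in S5.
S4-tableau for the negation not ((not Box not (r implies not q) implies Box not Box not (r implies not q)) or (r or not p)):
1. not ((not Box not (r implies not q) implies Box not Box not (r implies not q)) or (r or not p)), w0
2. not (not Box not (r implies not q) implies Box not Box not (r implies not q)), w0   [neg-or-rule on 1]
3. not (r or not p), w0   [neg-or-rule on 1]
4. not Box not (r implies not q), w0   [neg-implies-rule on 2]
5. not Box not Box not (r implies not q), w0   [neg-implies-rule on 2]
6. not r, w0   [neg-or-rule on 3]
7. p, w0   [neg-or-rule on 3]
8. r implies not q, w1   [neg-Box-rule on 4: fresh world w1, w0Rw1]
9. not q, w1   [implies-rule on 8 (branches; this branch)]
10. Box not (r implies not q), w2   [neg-Box-rule on 5: fresh world w2, w0Rw2]
11. not (r implies not q), w2   [Box-rule on 10 via w2Rw2]
12. r, w2   [neg-implies-rule on 11]
13. q, w2   [neg-implies-rule on 11]
Accessibility: w0Rw0, w0Rw1, w0Rw2, w1Rw1, w2Rw2
Complete open branch: countermodel on an S4-frame, so not valid in S4, nor in K, T (the same frame is also a K-frame and a T-frame).

S5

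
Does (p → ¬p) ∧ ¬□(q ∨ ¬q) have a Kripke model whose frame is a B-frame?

Unsatisfiable (every branch closes)

1. (p → ¬p) ∧ ¬□(q ∨ ¬q), w0
2. p → ¬p, w0
3. ¬□(q ∨ ¬q), w0
4. ¬p, w0
5. ¬(q ∨ ¬q), w1
6. ¬q, w1
7. q, w1
Accessibility: w0Rw0, w0Rw1, w1Rw0, w1Rw1
Branch closes: q and ¬q both at w1.
Every branch closes; the branch above is one of them.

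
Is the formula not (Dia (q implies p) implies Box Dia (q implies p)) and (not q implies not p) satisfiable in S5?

1. not (Dia (q implies p) implies Box Dia (q implies p)) and (not q implies not p), 0
2. not (Dia (q implies p) implies Box Dia (q implies p)), 0   [and-rule on 1]
3. not q implies not p, 0   [and-rule on 1]
4. Dia (q implies p), 0   [neg-implies-rule on 2]
5. not Box Dia (q implies p), 0   [neg-implies-rule on 2]
6. not p, 0   [implies-rule on 3 (branches; this branch)]
7. q implies p, 1   [Dia-rule on 4: fresh world 1, 0R1]
8. p, 1   [implies-rule on 7 (branches; this branch)]
9. not Dia (q implies p), 2   [neg-Box-rule on 5: fresh world 2, 0R2]
10. not (q implies p), 0   [neg-Dia-rule on 9 via 2R0]
11. q, 0   [neg-implies-rule on 10]
12. not (q implies p), 1   [neg-Dia-rule on 9 via 2R1]
13. q, 1   [neg-implies-rule on 12]
14. not p, 1   [neg-implies-rule on 12]
Accessibility: 0R0, 0R1, 0R2, 1R0, 1R1, 1R2, 2R0, 2R1, 2R2
Branch closes: p and not p both at 1.
(One branch shown.) All branches close.

Unsatisfiable (every branch closes)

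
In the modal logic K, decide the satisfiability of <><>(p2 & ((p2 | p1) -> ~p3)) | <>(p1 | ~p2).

1. <><>(p2 & ((p2 | p1) -> ~p3)) | <>(p1 | ~p2), 0
2. <>(p1 | ~p2), 0   [|-rule on 1 (branches; this branch)]
3. p1 | ~p2, 1   [<>-rule on 2: fresh world 1, 0R1]
4. ~p2, 1   [|-rule on 3 (branches; this branch)]
Accessibility: 0R1

Yes, satisfiable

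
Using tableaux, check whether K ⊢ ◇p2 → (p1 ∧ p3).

Invalid (countermodel exists)

Tableau for the negation ¬(◇p2 → (p1 ∧ p3)):
1. ¬(◇p2 → (p1 ∧ p3)), 0
2. ◇p2, 0
3. ¬(p1 ∧ p3), 0
4. ¬p3, 0
5. p2, 1
Accessibility: 0R1
The negation has an open branch (countermodel exists).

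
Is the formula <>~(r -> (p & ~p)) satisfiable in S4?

1. <>~(r -> (p & ~p)), w0
2. ~(r -> (p & ~p)), w1
3. r, w1
4. ~(p & ~p), w1
5. p, w1
Accessibility: w0Rw0, w0Rw1, w1Rw1

Satisfiable (open branch found)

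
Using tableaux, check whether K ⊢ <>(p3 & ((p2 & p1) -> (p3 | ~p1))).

No, not valid

Tableau for the negation ~<>(p3 & ((p2 & p1) -> (p3 | ~p1))):
1. ~<>(p3 & ((p2 & p1) -> (p3 | ~p1))), u
The negation has an open branch (countermodel exists).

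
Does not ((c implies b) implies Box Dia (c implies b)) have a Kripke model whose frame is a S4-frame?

1. not ((c implies b) implies Box Dia (c implies b)), 0
2. c implies b, 0   [neg-implies-rule on 1]
3. not Box Dia (c implies b), 0   [neg-implies-rule on 1]
4. b, 0   [implies-rule on 2 (branches; this branch)]
5. not Dia (c implies b), 1   [neg-Box-rule on 3: fresh world 1, 0R1]
6. not (c implies b), 1   [neg-Dia-rule on 5 via 1R1]
7. c, 1   [neg-implies-rule on 6]
8. not b, 1   [neg-implies-rule on 6]
Accessibility: 0R0, 0R1, 1R1

Satisfiable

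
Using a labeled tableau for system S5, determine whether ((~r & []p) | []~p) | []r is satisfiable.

1. ((~r & []p) | []~p) | []r, u
2. []r, u   [|-rule on 1 (branches; this branch)]
3. r, u   [[]-rule on 2 via uRu]
Accessibility: uRu

Satisfiable (open branch found)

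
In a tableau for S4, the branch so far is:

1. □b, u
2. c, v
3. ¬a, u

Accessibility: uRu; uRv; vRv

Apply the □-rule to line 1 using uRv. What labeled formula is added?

b, v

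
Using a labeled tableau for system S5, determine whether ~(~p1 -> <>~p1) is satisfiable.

Unsatisfiable (every branch closes)

1. ~(~p1 -> <>~p1), u
2. ~p1, u
3. ~<>~p1, u
4. p1, u
Accessibility: uRu
Branch closes: p1 and ~p1 both at u.
Every branch closes; the branch above is one of them.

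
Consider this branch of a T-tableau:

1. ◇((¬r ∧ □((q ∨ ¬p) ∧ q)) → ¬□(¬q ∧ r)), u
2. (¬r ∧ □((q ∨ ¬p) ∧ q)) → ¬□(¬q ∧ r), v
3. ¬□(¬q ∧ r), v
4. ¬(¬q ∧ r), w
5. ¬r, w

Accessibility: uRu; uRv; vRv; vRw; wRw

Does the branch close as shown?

No atom appears with both signs at the same world.

Open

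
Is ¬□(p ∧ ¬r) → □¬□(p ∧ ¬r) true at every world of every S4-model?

No, not valid

Tableau for the negation ¬(¬□(p ∧ ¬r) → □¬□(p ∧ ¬r)):
1. ¬(¬□(p ∧ ¬r) → □¬□(p ∧ ¬r)), 0
2. ¬□(p ∧ ¬r), 0
3. ¬□¬□(p ∧ ¬r), 0
4. ¬(p ∧ ¬r), 1
5. r, 1
6. □(p ∧ ¬r), 2
7. p ∧ ¬r, 2
8. p, 2
9. ¬r, 2
Accessibility: 0R0, 0R1, 0R2, 1R1, 2R2
The negation has an open branch (countermodel exists).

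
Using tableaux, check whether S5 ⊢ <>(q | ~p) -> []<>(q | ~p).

Tableau for the negation ~(<>(q | ~p) -> []<>(q | ~p)):
1. ~(<>(q | ~p) -> []<>(q | ~p)), u
2. <>(q | ~p), u
3. ~[]<>(q | ~p), u
4. q | ~p, v
5. ~p, v
6. ~<>(q | ~p), w
7. ~(q | ~p), u
8. ~q, u
9. p, u
10. ~(q | ~p), v
11. ~q, v
12. p, v
Accessibility: uRu, uRv, uRw, vRu, vRv, vRw, wRu, wRv, wRw
Branch closes: p and ~p both at v.
All branches of the negation close; one closing branch shown above.

Valid in S5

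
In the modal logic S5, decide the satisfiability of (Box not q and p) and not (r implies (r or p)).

1. (Box not q and p) and not (r implies (r or p)), u
2. Box not q and p, u
3. not (r implies (r or p)), u
4. Box not q, u
5. p, u
6. r, u
7. not (r or p), u
8. not r, u
9. not p, u
Accessibility: uRu
Branch closes: r and not r both at u.
Every branch closes; the branch above is one of them.

Unsatisfiable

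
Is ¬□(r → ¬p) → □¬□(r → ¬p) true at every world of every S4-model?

Invalid (countermodel exists)

Tableau for the negation ¬(¬□(r → ¬p) → □¬□(r → ¬p)):
1. ¬(¬□(r → ¬p) → □¬□(r → ¬p)), w0
2. ¬□(r → ¬p), w0
3. ¬□¬□(r → ¬p), w0
4. ¬(r → ¬p), w1
5. r, w1
6. p, w1
7. □(r → ¬p), w2
8. r → ¬p, w2
9. ¬p, w2
Accessibility: w0Rw0, w0Rw1, w0Rw2, w1Rw1, w2Rw2
The negation has an open branch (countermodel exists).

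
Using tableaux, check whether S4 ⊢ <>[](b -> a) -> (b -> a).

Not valid

Tableau for the negation ~(<>[](b -> a) -> (b -> a)):
1. ~(<>[](b -> a) -> (b -> a)), u
2. <>[](b -> a), u
3. ~(b -> a), u
4. b, u
5. ~a, u
6. [](b -> a), v
7. b -> a, v
8. a, v
Accessibility: uRu, uRv, vRv
The negation has an open branch (countermodel exists).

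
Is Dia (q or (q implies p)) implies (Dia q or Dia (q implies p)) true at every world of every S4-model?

Tableau for the negation not (Dia (q or (q implies p)) implies (Dia q or Dia (q implies p))):
1. not (Dia (q or (q implies p)) implies (Dia q or Dia (q implies p))), 0
2. Dia (q or (q implies p)), 0
3. not (Dia q or Dia (q implies p)), 0
4. not Dia q, 0
5. not Dia (q implies p), 0
6. not q, 0
7. not (q implies p), 0
8. q, 0
9. not p, 0
Accessibility: 0R0
Branch closes: q and not q both at 0.
All branches of the negation close; one closing branch shown above.

Yes, valid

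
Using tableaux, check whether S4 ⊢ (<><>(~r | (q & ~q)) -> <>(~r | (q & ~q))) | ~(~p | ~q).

Tableau for the negation ~((<><>(~r | (q & ~q)) -> <>(~r | (q & ~q))) | ~(~p | ~q)):
1. ~((<><>(~r | (q & ~q)) -> <>(~r | (q & ~q))) | ~(~p | ~q)), 0
2. ~(<><>(~r | (q & ~q)) -> <>(~r | (q & ~q))), 0
3. ~p | ~q, 0
4. <><>(~r | (q & ~q)), 0
5. ~<>(~r | (q & ~q)), 0
6. ~(~r | (q & ~q)), 0
7. r, 0
8. ~(q & ~q), 0
9. ~q, 0
10. <>(~r | (q & ~q)), 1
11. ~(~r | (q & ~q)), 1
12. r, 1
13. ~(q & ~q), 1
14. q, 1
15. ~r | (q & ~q), 2
16. ~(~r | (q & ~q)), 2
17. r, 2
18. ~(q & ~q), 2
19. q & ~q, 2
20. q, 2
21. ~q, 2
Accessibility: 0R0, 0R1, 0R2, 1R1, 1R2, 2R2
Branch closes: q and ~q both at 2.
All branches of the negation close; one closing branch shown above.

Valid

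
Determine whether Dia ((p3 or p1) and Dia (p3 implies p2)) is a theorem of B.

Tableau for the negation not Dia ((p3 or p1) and Dia (p3 implies p2)):
1. not Dia ((p3 or p1) and Dia (p3 implies p2)), u
2. not ((p3 or p1) and Dia (p3 implies p2)), u   [neg-Dia-rule on 1 via uRu]
3. not Dia (p3 implies p2), u   [neg-and-rule on 2 (branches; this branch)]
4. not (p3 implies p2), u   [neg-Dia-rule on 3 via uRu]
5. p3, u   [neg-implies-rule on 4]
6. not p2, u   [neg-implies-rule on 4]
Accessibility: uRu
The negation has an open branch (countermodel exists).

Not valid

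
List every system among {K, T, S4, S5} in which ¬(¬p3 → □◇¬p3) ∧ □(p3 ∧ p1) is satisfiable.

K

T-tableau for the formula:
1. ¬(¬p3 → □◇¬p3) ∧ □(p3 ∧ p1), u
2. ¬(¬p3 → □◇¬p3), u
3. □(p3 ∧ p1), u
4. ¬p3, u
5. ¬□◇¬p3, u
6. p3 ∧ p1, u
7. p3, u
8. p1, u
Accessibility: uRu
Branch closes: p3 and ¬p3 both at u.
Every branch closes (one shown): unsatisfiable in T, hence also in S4, S5 (every S4/S5-frame is a T-frame).
K-tableau for the formula:
1. ¬(¬p3 → □◇¬p3) ∧ □(p3 ∧ p1), u
2. ¬(¬p3 → □◇¬p3), u
3. □(p3 ∧ p1), u
4. ¬p3, u
5. ¬□◇¬p3, u
6. ¬◇¬p3, v
7. p3 ∧ p1, v
8. p3, v
9. p1, v
Accessibility: uRv
Complete open branch: satisfiable in K.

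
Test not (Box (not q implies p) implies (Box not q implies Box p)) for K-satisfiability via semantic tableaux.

Unsatisfiable

1. not (Box (not q implies p) implies (Box not q implies Box p)), 0
2. Box (not q implies p), 0
3. not (Box not q implies Box p), 0
4. Box not q, 0
5. not Box p, 0
6. not p, 1
7. not q implies p, 1
8. not q, 1
9. p, 1
Accessibility: 0R1
Branch closes: p and not p both at 1.
All branches of the tableau close; one closing branch shown above.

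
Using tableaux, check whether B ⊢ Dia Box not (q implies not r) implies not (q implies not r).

Yes, valid

Tableau for the negation not (Dia Box not (q implies not r) implies not (q implies not r)):
1. not (Dia Box not (q implies not r) implies not (q implies not r)), w0
2. Dia Box not (q implies not r), w0   [neg-implies-rule on 1]
3. q implies not r, w0   [neg-implies-rule on 1]
4. not r, w0   [implies-rule on 3 (branches; this branch)]
5. Box not (q implies not r), w1   [Dia-rule on 2: fresh world w1, w0Rw1]
6. not (q implies not r), w0   [Box-rule on 5 via w1Rw0]
7. q, w0   [neg-implies-rule on 6]
8. r, w0   [neg-implies-rule on 6]
Accessibility: w0Rw0, w0Rw1, w1Rw0, w1Rw1
Branch closes: r and not r both at w0.
All branches of the negation close; one closing branch shown above.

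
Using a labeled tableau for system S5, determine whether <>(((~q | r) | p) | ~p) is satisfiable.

1. <>(((~q | r) | p) | ~p), w0
2. ((~q | r) | p) | ~p, w1   [<>-rule on 1: fresh world w1, w0Rw1]
3. ~p, w1   [|-rule on 2 (branches; this branch)]
Accessibility: w0Rw0, w0Rw1, w1Rw0, w1Rw1

Satisfiable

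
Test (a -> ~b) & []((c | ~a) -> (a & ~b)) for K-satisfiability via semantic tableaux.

Satisfiable (open branch found)

1. (a -> ~b) & []((c | ~a) -> (a & ~b)), w0
2. a -> ~b, w0
3. []((c | ~a) -> (a & ~b)), w0
4. ~b, w0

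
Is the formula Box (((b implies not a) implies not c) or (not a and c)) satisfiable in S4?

1. Box (((b implies not a) implies not c) or (not a and c)), w0
2. ((b implies not a) implies not c) or (not a and c), w0
3. not a and c, w0
4. not a, w0
5. c, w0
Accessibility: w0Rw0

Satisfiable (open branch found)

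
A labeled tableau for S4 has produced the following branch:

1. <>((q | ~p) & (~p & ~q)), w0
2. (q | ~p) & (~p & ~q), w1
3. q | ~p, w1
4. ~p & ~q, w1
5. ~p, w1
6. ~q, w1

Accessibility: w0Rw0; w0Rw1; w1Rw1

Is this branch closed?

Open

There is no literal clash: for every atom and world, at most one sign appears.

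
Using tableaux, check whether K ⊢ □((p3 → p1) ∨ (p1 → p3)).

Yes, valid

Tableau for the negation ¬□((p3 → p1) ∨ (p1 → p3)):
1. ¬□((p3 → p1) ∨ (p1 → p3)), u
2. ¬((p3 → p1) ∨ (p1 → p3)), v   [¬□-rule on 1: fresh world v, uRv]
3. ¬(p3 → p1), v   [¬∨-rule on 2]
4. ¬(p1 → p3), v   [¬∨-rule on 2]
5. p3, v   [¬→-rule on 3]
6. ¬p1, v   [¬→-rule on 3]
7. p1, v   [¬→-rule on 4]
8. ¬p3, v   [¬→-rule on 4]
Accessibility: uRv
Branch closes: p1 and ¬p1 both at v.
Every branch of the negation's tableau closes; the branch above is one of them.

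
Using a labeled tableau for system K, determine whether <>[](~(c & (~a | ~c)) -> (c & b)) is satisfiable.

Satisfiable

1. <>[](~(c & (~a | ~c)) -> (c & b)), w0
2. [](~(c & (~a | ~c)) -> (c & b)), w1
Accessibility: w0Rw1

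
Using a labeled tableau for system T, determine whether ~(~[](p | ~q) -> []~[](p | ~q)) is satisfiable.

Satisfiable (open branch found)

1. ~(~[](p | ~q) -> []~[](p | ~q)), u
2. ~[](p | ~q), u   [~->-rule on 1]
3. ~[]~[](p | ~q), u   [~->-rule on 1]
4. ~(p | ~q), v   [~[]-rule on 2: fresh world v, uRv]
5. ~p, v   [~|-rule on 4]
6. q, v   [~|-rule on 4]
7. [](p | ~q), w   [~[]-rule on 3: fresh world w, uRw]
8. p | ~q, w   [[]-rule on 7 via wRw]
9. ~q, w   [|-rule on 8 (branches; this branch)]
Accessibility: uRu, uRv, uRw, vRv, wRw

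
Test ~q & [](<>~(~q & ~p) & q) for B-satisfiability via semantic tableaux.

No, unsatisfiable

1. ~q & [](<>~(~q & ~p) & q), w0
2. ~q, w0   [&-rule on 1]
3. [](<>~(~q & ~p) & q), w0   [&-rule on 1]
4. <>~(~q & ~p) & q, w0   [[]-rule on 3 via w0Rw0]
5. <>~(~q & ~p), w0   [&-rule on 4]
6. q, w0   [&-rule on 4]
Accessibility: w0Rw0
Branch closes: q and ~q both at w0.
All branches of the tableau close; one closing branch shown above.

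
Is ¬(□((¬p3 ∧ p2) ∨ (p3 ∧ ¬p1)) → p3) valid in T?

Invalid (countermodel exists)

Tableau for the negation □((¬p3 ∧ p2) ∨ (p3 ∧ ¬p1)) → p3:
1. □((¬p3 ∧ p2) ∨ (p3 ∧ ¬p1)) → p3, 0
2. p3, 0   [→-rule on 1 (branches; this branch)]
Accessibility: 0R0
The negation has an open branch (countermodel exists).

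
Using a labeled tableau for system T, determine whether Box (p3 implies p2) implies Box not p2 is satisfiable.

Yes, satisfiable

1. Box (p3 implies p2) implies Box not p2, u
2. Box not p2, u
3. not p2, u
Accessibility: uRu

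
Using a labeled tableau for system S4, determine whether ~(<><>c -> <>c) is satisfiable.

1. ~(<><>c -> <>c), w0
2. <><>c, w0
3. ~<>c, w0
4. ~c, w0
5. <>c, w1
6. ~c, w1
7. c, w2
8. ~c, w2
Accessibility: w0Rw0, w0Rw1, w0Rw2, w1Rw1, w1Rw2, w2Rw2
Branch closes: c and ~c both at w2.
(One branch shown.) All branches close.

No, unsatisfiable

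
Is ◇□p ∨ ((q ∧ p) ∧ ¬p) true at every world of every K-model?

Invalid (countermodel exists)

Tableau for the negation ¬(◇□p ∨ ((q ∧ p) ∧ ¬p)):
1. ¬(◇□p ∨ ((q ∧ p) ∧ ¬p)), 0
2. ¬◇□p, 0
3. ¬((q ∧ p) ∧ ¬p), 0
4. p, 0
The negation has an open branch (countermodel exists).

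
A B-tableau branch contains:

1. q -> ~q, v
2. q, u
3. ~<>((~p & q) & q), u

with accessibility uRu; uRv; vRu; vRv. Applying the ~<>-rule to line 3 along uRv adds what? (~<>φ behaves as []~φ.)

~((~p & q) & q), v

~<>φ behaves as []~φ: propagate the negated body to each accessible world.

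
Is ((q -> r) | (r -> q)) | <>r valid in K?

Tableau for the negation ~(((q -> r) | (r -> q)) | <>r):
1. ~(((q -> r) | (r -> q)) | <>r), u
2. ~((q -> r) | (r -> q)), u
3. ~<>r, u
4. ~(q -> r), u
5. ~(r -> q), u
6. q, u
7. ~r, u
8. r, u
9. ~q, u
Branch closes: r and ~r both at u.
All branches of the negation close; one closing branch shown above.

Valid in K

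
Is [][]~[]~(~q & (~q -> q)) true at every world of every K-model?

Invalid (countermodel exists)

Tableau for the negation ~[][]~[]~(~q & (~q -> q)):
1. ~[][]~[]~(~q & (~q -> q)), u
2. ~[]~[]~(~q & (~q -> q)), v
3. []~(~q & (~q -> q)), w
Accessibility: uRv, vRw
The negation has an open branch (countermodel exists).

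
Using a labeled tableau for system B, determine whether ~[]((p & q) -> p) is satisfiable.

No, unsatisfiable

1. ~[]((p & q) -> p), u
2. ~((p & q) -> p), v   [~[]-rule on 1: fresh world v, uRv]
3. p & q, v   [~->-rule on 2]
4. ~p, v   [~->-rule on 2]
5. p, v   [&-rule on 3]
6. q, v   [&-rule on 3]
Accessibility: uRu, uRv, vRu, vRv
Branch closes: p and ~p both at v.
(One branch shown.) All branches close.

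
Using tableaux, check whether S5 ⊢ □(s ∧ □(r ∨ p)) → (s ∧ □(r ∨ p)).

Tableau for the negation ¬(□(s ∧ □(r ∨ p)) → (s ∧ □(r ∨ p))):
1. ¬(□(s ∧ □(r ∨ p)) → (s ∧ □(r ∨ p))), w0
2. □(s ∧ □(r ∨ p)), w0   [¬→-rule on 1]
3. ¬(s ∧ □(r ∨ p)), w0   [¬→-rule on 1]
4. s ∧ □(r ∨ p), w0   [□-rule on 2 via w0Rw0]
5. s, w0   [∧-rule on 4]
6. □(r ∨ p), w0   [∧-rule on 4]
7. r ∨ p, w0   [□-rule on 6 via w0Rw0]
8. ¬□(r ∨ p), w0   [¬∧-rule on 3 (branches; this branch)]
9. p, w0   [∨-rule on 7 (branches; this branch)]
10. ¬(r ∨ p), w1   [¬□-rule on 8: fresh world w1, w0Rw1]
11. ¬r, w1   [¬∨-rule on 10]
12. ¬p, w1   [¬∨-rule on 10]
13. s ∧ □(r ∨ p), w1   [□-rule on 2 via w0Rw1]
14. s, w1   [∧-rule on 13]
15. □(r ∨ p), w1   [∧-rule on 13]
16. r ∨ p, w1   [□-rule on 6 via w0Rw1]
17. p, w1   [∨-rule on 16 (branches; this branch)]
Accessibility: w0Rw0, w0Rw1, w1Rw0, w1Rw1
Branch closes: p and ¬p both at w1.
Every branch of the negation's tableau closes; the branch above is one of them.

Valid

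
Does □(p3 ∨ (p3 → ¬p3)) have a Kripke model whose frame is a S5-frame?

Satisfiable (open branch found)

1. □(p3 ∨ (p3 → ¬p3)), w0
2. p3 ∨ (p3 → ¬p3), w0
3. p3 → ¬p3, w0
4. ¬p3, w0
Accessibility: w0Rw0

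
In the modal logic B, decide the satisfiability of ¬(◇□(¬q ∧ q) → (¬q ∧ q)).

No, unsatisfiable

1. ¬(◇□(¬q ∧ q) → (¬q ∧ q)), 0
2. ◇□(¬q ∧ q), 0
3. ¬(¬q ∧ q), 0
4. ¬q, 0
5. □(¬q ∧ q), 1
6. ¬q ∧ q, 0
7. q, 0
Accessibility: 0R0, 0R1, 1R0, 1R1
Branch closes: q and ¬q both at 0.
(One branch shown.) All branches close.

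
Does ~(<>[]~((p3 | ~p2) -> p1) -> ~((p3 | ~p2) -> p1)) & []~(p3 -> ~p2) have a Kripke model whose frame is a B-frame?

Unsatisfiable

1. ~(<>[]~((p3 | ~p2) -> p1) -> ~((p3 | ~p2) -> p1)) & []~(p3 -> ~p2), 0
2. ~(<>[]~((p3 | ~p2) -> p1) -> ~((p3 | ~p2) -> p1)), 0
3. []~(p3 -> ~p2), 0
4. <>[]~((p3 | ~p2) -> p1), 0
5. (p3 | ~p2) -> p1, 0
6. ~(p3 -> ~p2), 0
7. p3, 0
8. p2, 0
9. p1, 0
10. []~((p3 | ~p2) -> p1), 1
11. ~(p3 -> ~p2), 1
12. p3, 1
13. p2, 1
14. ~((p3 | ~p2) -> p1), 0
15. p3 | ~p2, 0
16. ~p1, 0
Accessibility: 0R0, 0R1, 1R0, 1R1
Branch closes: p1 and ~p1 both at 0.
All branches of the tableau close; one closing branch shown above.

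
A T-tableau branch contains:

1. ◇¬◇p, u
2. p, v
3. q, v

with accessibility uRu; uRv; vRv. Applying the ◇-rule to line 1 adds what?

a fresh world w with uRw, and ¬◇p at w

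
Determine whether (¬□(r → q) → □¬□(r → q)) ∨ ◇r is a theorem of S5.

Tableau for the negation ¬((¬□(r → q) → □¬□(r → q)) ∨ ◇r):
1. ¬((¬□(r → q) → □¬□(r → q)) ∨ ◇r), 0
2. ¬(¬□(r → q) → □¬□(r → q)), 0
3. ¬◇r, 0
4. ¬□(r → q), 0
5. ¬□¬□(r → q), 0
6. ¬r, 0
7. ¬(r → q), 1
8. r, 1
9. ¬q, 1
10. ¬r, 1
Accessibility: 0R0, 0R1, 1R0, 1R1
Branch closes: r and ¬r both at 1.
All branches of the negation close; one closing branch shown above.

Valid in S5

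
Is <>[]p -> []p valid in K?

Tableau for the negation ~(<>[]p -> []p):
1. ~(<>[]p -> []p), u
2. <>[]p, u
3. ~[]p, u
4. []p, v
5. ~p, w
Accessibility: uRv, uRw
The negation has an open branch (countermodel exists).

Invalid (countermodel exists)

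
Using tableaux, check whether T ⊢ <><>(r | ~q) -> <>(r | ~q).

Invalid (countermodel exists)

Tableau for the negation ~(<><>(r | ~q) -> <>(r | ~q)):
1. ~(<><>(r | ~q) -> <>(r | ~q)), u
2. <><>(r | ~q), u
3. ~<>(r | ~q), u
4. ~(r | ~q), u
5. ~r, u
6. q, u
7. <>(r | ~q), v
8. ~(r | ~q), v
9. ~r, v
10. q, v
11. r | ~q, w
12. ~q, w
Accessibility: uRu, uRv, vRv, vRw, wRw
The negation has an open branch (countermodel exists).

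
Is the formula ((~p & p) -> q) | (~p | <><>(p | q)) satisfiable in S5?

Satisfiable

1. ((~p & p) -> q) | (~p | <><>(p | q)), u
2. ~p | <><>(p | q), u   [|-rule on 1 (branches; this branch)]
3. <><>(p | q), u   [|-rule on 2 (branches; this branch)]
4. <>(p | q), v   [<>-rule on 3: fresh world v, uRv]
5. p | q, w   [<>-rule on 4: fresh world w, vRw]
6. q, w   [|-rule on 5 (branches; this branch)]
Accessibility: uRu, uRv, uRw, vRu, vRv, vRw, wRu, wRv, wRw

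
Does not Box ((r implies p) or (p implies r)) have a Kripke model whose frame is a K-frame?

1. not Box ((r implies p) or (p implies r)), 0
2. not ((r implies p) or (p implies r)), 1
3. not (r implies p), 1
4. not (p implies r), 1
5. r, 1
6. not p, 1
7. p, 1
8. not r, 1
Accessibility: 0R1
Branch closes: p and not p both at 1.
Every branch closes; the branch above is one of them.

Unsatisfiable (every branch closes)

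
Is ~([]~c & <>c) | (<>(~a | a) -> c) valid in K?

Valid in K

Tableau for the negation ~(~([]~c & <>c) | (<>(~a | a) -> c)):
1. ~(~([]~c & <>c) | (<>(~a | a) -> c)), u
2. []~c & <>c, u
3. ~(<>(~a | a) -> c), u
4. []~c, u
5. <>c, u
6. <>(~a | a), u
7. ~c, u
8. c, v
9. ~c, v
Accessibility: uRv
Branch closes: c and ~c both at v.
Every branch of the negation's tableau closes; the branch above is one of them.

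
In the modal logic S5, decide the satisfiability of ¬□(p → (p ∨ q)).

1. ¬□(p → (p ∨ q)), u
2. ¬(p → (p ∨ q)), v
3. p, v
4. ¬(p ∨ q), v
5. ¬p, v
6. ¬q, v
Accessibility: uRu, uRv, vRu, vRv
Branch closes: p and ¬p both at v.
All branches of the tableau close; one closing branch shown above.

Unsatisfiable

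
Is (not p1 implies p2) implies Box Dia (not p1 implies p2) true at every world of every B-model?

Valid in B

Tableau for the negation not ((not p1 implies p2) implies Box Dia (not p1 implies p2)):
1. not ((not p1 implies p2) implies Box Dia (not p1 implies p2)), 0
2. not p1 implies p2, 0   [neg-implies-rule on 1]
3. not Box Dia (not p1 implies p2), 0   [neg-implies-rule on 1]
4. p2, 0   [implies-rule on 2 (branches; this branch)]
5. not Dia (not p1 implies p2), 1   [neg-Box-rule on 3: fresh world 1, 0R1]
6. not (not p1 implies p2), 0   [neg-Dia-rule on 5 via 1R0]
7. not p1, 0   [neg-implies-rule on 6]
8. not p2, 0   [neg-implies-rule on 6]
Accessibility: 0R0, 0R1, 1R0, 1R1
Branch closes: p2 and not p2 both at 0.
Every branch of the negation's tableau closes; the branch above is one of them.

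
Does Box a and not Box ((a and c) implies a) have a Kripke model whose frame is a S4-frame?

1. Box a and not Box ((a and c) implies a), u
2. Box a, u
3. not Box ((a and c) implies a), u
4. a, u
5. not ((a and c) implies a), v
6. a and c, v
7. not a, v
8. a, v
9. c, v
Accessibility: uRu, uRv, vRv
Branch closes: a and not a both at v.
All branches of the tableau close; one closing branch shown above.

No, unsatisfiable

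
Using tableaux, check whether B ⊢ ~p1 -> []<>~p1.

Tableau for the negation ~(~p1 -> []<>~p1):
1. ~(~p1 -> []<>~p1), 0
2. ~p1, 0
3. ~[]<>~p1, 0
4. ~<>~p1, 1
5. p1, 0
Accessibility: 0R0, 0R1, 1R0, 1R1
Branch closes: p1 and ~p1 both at 0.
Every branch of the negation's tableau closes; the branch above is one of them.

Yes, valid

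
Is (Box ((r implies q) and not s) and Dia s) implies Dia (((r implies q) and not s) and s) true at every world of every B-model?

Valid

Tableau for the negation not ((Box ((r implies q) and not s) and Dia s) implies Dia (((r implies q) and not s) and s)):
1. not ((Box ((r implies q) and not s) and Dia s) implies Dia (((r implies q) and not s) and s)), 0
2. Box ((r implies q) and not s) and Dia s, 0
3. not Dia (((r implies q) and not s) and s), 0
4. Box ((r implies q) and not s), 0
5. Dia s, 0
6. not (((r implies q) and not s) and s), 0
7. (r implies q) and not s, 0
8. r implies q, 0
9. not s, 0
10. q, 0
11. s, 1
12. not (((r implies q) and not s) and s), 1
13. (r implies q) and not s, 1
14. r implies q, 1
15. not s, 1
Accessibility: 0R0, 0R1, 1R0, 1R1
Branch closes: s and not s both at 1.
Every branch of the negation's tableau closes; the branch above is one of them.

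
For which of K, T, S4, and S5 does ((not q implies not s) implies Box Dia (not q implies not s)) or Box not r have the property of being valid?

S5

S5-tableau for the negation not (((not q implies not s) implies Box Dia (not q implies not s)) or Box not r):
1. not (((not q implies not s) implies Box Dia (not q implies not s)) or Box not r), w0
2. not ((not q implies not s) implies Box Dia (not q implies not s)), w0
3. not Box not r, w0
4. not q implies not s, w0
5. not Box Dia (not q implies not s), w0
6. not s, w0
7. r, w1
8. not Dia (not q implies not s), w2
9. not (not q implies not s), w0
10. not q, w0
11. s, w0
Accessibility: w0Rw0, w0Rw1, w0Rw2, w1Rw0, w1Rw1, w1Rw2, w2Rw0, w2Rw1, w2Rw2
Branch closes: s and not s both at w0.
Every branch closes (one shown): valid in S5.
S4-tableau for the negation not (((not q implies not s) implies Box Dia (not q implies not s)) or Box not r):
1. not (((not q implies not s) implies Box Dia (not q implies not s)) or Box not r), w0
2. not ((not q implies not s) implies Box Dia (not q implies not s)), w0
3. not Box not r, w0
4. not q implies not s, w0
5. not Box Dia (not q implies not s), w0
6. not s, w0
7. r, w1
8. not Dia (not q implies not s), w2
9. not (not q implies not s), w2
10. not q, w2
11. s, w2
Accessibility: w0Rw0, w0Rw1, w0Rw2, w1Rw1, w2Rw2
Complete open branch: countermodel on an S4-frame, so not valid in S4, nor in K, T (the same frame is also a K-frame and a T-frame).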